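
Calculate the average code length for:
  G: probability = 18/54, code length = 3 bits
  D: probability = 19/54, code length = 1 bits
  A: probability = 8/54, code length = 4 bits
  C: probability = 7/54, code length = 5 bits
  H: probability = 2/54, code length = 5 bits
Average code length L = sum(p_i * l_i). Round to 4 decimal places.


Weighted contributions p_i * l_i:
  G: (18/54) * 3 = 54/54
  D: (19/54) * 1 = 19/54
  A: (8/54) * 4 = 32/54
  C: (7/54) * 5 = 35/54
  H: (2/54) * 5 = 10/54
Sum = (54 + 19 + 32 + 35 + 10)/54 = 150/54

L = 150/54 = 2.7778 bits/symbol


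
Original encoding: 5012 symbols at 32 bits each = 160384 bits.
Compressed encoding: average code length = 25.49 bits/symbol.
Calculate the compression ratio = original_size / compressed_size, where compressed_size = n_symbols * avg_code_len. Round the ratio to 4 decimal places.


original_size = n_symbols * orig_bits = 5012 * 32 = 160384 bits
compressed_size = n_symbols * avg_code_len = 5012 * 25.49 = 127755.88 bits
ratio = original_size / compressed_size = 160384 / 127755.88 = 1.2554

Compression ratio = 1.2554


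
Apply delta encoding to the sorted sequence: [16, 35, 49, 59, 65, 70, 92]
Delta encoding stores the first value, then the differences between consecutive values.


First value: 16
Deltas:
  35 - 16 = 19
  49 - 35 = 14
  59 - 49 = 10
  65 - 59 = 6
  70 - 65 = 5
  92 - 70 = 22


Delta encoded: [16, 19, 14, 10, 6, 5, 22]


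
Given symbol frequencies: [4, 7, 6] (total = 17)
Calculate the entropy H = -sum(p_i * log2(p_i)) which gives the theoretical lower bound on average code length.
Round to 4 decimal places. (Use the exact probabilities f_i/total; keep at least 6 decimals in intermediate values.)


Per-symbol terms -p_i * log2(p_i) with p_i = f_i/17:
  p = 4/17 = 0.235294: log2(p) = -2.087463, -p*log2(p) = 0.491168
  p = 7/17 = 0.411765: log2(p) = -1.280108, -p*log2(p) = 0.527103
  p = 6/17 = 0.352941: log2(p) = -1.502500, -p*log2(p) = 0.530294
H = 0.491168 + 0.527103 + 0.530294 = 1.548565

H = 1.5486 bits/symbol


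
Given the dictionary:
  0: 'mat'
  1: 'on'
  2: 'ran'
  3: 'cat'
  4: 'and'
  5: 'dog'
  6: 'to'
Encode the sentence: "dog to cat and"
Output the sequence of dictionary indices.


Look up each word in the dictionary:
  'dog' -> 5
  'to' -> 6
  'cat' -> 3
  'and' -> 4

Encoded: [5, 6, 3, 4]


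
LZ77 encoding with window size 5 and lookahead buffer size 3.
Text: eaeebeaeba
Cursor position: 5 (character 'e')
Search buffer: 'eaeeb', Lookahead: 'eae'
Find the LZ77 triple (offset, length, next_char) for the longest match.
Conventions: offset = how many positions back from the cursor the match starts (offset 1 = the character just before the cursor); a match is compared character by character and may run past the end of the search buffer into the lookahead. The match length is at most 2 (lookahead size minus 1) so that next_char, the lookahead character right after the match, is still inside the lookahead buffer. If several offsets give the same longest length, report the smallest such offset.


Try each offset into the search buffer:
  offset=1 (pos 4, char 'b'): match length 0
  offset=2 (pos 3, char 'e'): match length 1
  offset=3 (pos 2, char 'e'): match length 1
  offset=4 (pos 1, char 'a'): match length 0
  offset=5 (pos 0, char 'e'): match length 2
Longest match has length 2 at offset 5.
next_char = character at position 5 + 2 = 7 -> 'e'

Best match: offset=5, length=2 (matching 'ea' starting at position 0)
LZ77 triple: (5, 2, 'e')


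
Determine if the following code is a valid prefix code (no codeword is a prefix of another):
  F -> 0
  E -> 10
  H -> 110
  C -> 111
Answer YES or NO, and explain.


Checking each pair (does one codeword prefix another?):
  F='0' vs E='10': no prefix
  F='0' vs H='110': no prefix
  F='0' vs C='111': no prefix
  E='10' vs F='0': no prefix
  E='10' vs H='110': no prefix
  E='10' vs C='111': no prefix
  H='110' vs F='0': no prefix
  H='110' vs E='10': no prefix
  H='110' vs C='111': no prefix
  C='111' vs F='0': no prefix
  C='111' vs E='10': no prefix
  C='111' vs H='110': no prefix
No violation found over all pairs.

YES -- this is a valid prefix code. No codeword is a prefix of any other codeword.


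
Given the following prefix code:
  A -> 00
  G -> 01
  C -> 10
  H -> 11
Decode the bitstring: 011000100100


Decoding step by step:
Bits 01 -> G
Bits 10 -> C
Bits 00 -> A
Bits 10 -> C
Bits 01 -> G
Bits 00 -> A


Decoded message: GCACGA


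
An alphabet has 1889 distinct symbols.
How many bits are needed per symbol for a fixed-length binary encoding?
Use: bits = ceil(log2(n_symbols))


log2(1889) = 10.8834
Bracket: 2^10 = 1024 < 1889 <= 2^11 = 2048
So ceil(log2(1889)) = 11

bits = ceil(log2(1889)) = ceil(10.8834) = 11 bits


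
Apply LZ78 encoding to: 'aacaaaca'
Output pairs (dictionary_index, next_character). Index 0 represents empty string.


LZ78 encoding steps:
Dictionary: {0: ''}
Step 1: w='' (idx 0), next='a' -> output (0, 'a'), add 'a' as idx 1
Step 2: w='a' (idx 1), next='c' -> output (1, 'c'), add 'ac' as idx 2
Step 3: w='a' (idx 1), next='a' -> output (1, 'a'), add 'aa' as idx 3
Step 4: w='ac' (idx 2), next='a' -> output (2, 'a'), add 'aca' as idx 4


Encoded: [(0, 'a'), (1, 'c'), (1, 'a'), (2, 'a')]


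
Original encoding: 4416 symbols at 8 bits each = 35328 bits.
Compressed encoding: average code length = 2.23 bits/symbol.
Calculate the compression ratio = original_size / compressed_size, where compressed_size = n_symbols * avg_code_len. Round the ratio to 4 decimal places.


original_size = n_symbols * orig_bits = 4416 * 8 = 35328 bits
compressed_size = n_symbols * avg_code_len = 4416 * 2.23 = 9847.68 bits
ratio = original_size / compressed_size = 35328 / 9847.68 = 3.5874

Compression ratio = 3.5874


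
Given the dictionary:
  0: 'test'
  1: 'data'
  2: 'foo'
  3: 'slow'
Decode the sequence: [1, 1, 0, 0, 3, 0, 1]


Look up each index in the dictionary:
  1 -> 'data'
  1 -> 'data'
  0 -> 'test'
  0 -> 'test'
  3 -> 'slow'
  0 -> 'test'
  1 -> 'data'

Decoded: "data data test test slow test data"


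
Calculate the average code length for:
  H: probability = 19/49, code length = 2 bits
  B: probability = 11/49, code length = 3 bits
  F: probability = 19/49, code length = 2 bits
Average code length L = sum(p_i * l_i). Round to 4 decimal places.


Weighted contributions p_i * l_i:
  H: (19/49) * 2 = 38/49
  B: (11/49) * 3 = 33/49
  F: (19/49) * 2 = 38/49
Sum = (38 + 33 + 38)/49 = 109/49

L = 109/49 = 2.2245 bits/symbol


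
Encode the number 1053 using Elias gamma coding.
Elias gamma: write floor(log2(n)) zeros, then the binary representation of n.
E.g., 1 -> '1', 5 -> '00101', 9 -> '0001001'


num_bits = floor(log2(1053)) + 1 = 11
leading_zeros = num_bits - 1 = 10
binary(1053) = 10000011101

Elias gamma(1053) = '0000000000' + '10000011101' = 000000000010000011101 (21 bits)


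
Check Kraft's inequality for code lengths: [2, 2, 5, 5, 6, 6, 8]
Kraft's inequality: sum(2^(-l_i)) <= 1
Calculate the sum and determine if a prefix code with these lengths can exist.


Sum = 2^(-2) + 2^(-2) + 2^(-5) + 2^(-5) + 2^(-6) + 2^(-6) + 2^(-8)
    = 0.25 + 0.25 + 0.03125 + 0.03125 + 0.015625 + 0.015625 + 0.00390625
    = 153/256 = 0.59765625
Since 0.59765625 <= 1, Kraft's inequality IS satisfied.
A prefix code with these lengths CAN exist.

Kraft sum = 0.59765625. Satisfied.


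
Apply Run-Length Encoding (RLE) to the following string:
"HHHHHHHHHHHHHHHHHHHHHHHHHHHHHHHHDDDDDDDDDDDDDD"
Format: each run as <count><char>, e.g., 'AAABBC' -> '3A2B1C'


Scanning runs left to right:
  i=0: run of 'H' x 32 -> '32H'
  i=32: run of 'D' x 14 -> '14D'

RLE = 32H14D


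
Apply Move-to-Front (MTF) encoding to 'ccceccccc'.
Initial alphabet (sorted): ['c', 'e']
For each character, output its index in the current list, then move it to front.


MTF encoding:
'c': index 0 in ['c', 'e'] -> ['c', 'e']
'c': index 0 in ['c', 'e'] -> ['c', 'e']
'c': index 0 in ['c', 'e'] -> ['c', 'e']
'e': index 1 in ['c', 'e'] -> ['e', 'c']
'c': index 1 in ['e', 'c'] -> ['c', 'e']
'c': index 0 in ['c', 'e'] -> ['c', 'e']
'c': index 0 in ['c', 'e'] -> ['c', 'e']
'c': index 0 in ['c', 'e'] -> ['c', 'e']
'c': index 0 in ['c', 'e'] -> ['c', 'e']


Output: [0, 0, 0, 1, 1, 0, 0, 0, 0]


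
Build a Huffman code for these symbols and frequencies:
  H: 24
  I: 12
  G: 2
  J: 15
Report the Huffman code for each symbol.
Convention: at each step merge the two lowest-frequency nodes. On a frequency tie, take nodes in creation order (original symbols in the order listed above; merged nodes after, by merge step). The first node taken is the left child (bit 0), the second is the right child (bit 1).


Huffman tree construction:
Step 1: Merge G(2) + I(12) = 14
Step 2: Merge (G+I)(14) + J(15) = 29
Step 3: Merge H(24) + ((G+I)+J)(29) = 53
Read each symbol's code off the tree from the root (left child = 0, right child = 1).

Codes:
  H: 0 (length 1)
  I: 101 (length 3)
  G: 100 (length 3)
  J: 11 (length 2)
Average code length: 96/53 = 1.8113 bits/symbol


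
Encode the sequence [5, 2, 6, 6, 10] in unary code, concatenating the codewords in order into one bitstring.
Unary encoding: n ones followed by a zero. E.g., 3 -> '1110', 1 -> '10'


Encode each number as n ones followed by a terminating 0:
  5 -> 111110 (6 bits)
  2 -> 110 (3 bits)
  6 -> 1111110 (7 bits)
  6 -> 1111110 (7 bits)
  10 -> 11111111110 (11 bits)
Total length = 6 + 3 + 7 + 7 + 11 = 34 bits.

Unary([5, 2, 6, 6, 10]) = 1111101101111110111111011111111110 (34 bits)


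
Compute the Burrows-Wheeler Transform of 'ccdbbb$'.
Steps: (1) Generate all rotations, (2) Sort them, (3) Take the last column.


Rotations (sorted):
  0: $ccdbbb -> last char: b
  1: b$ccdbb -> last char: b
  2: bb$ccdb -> last char: b
  3: bbb$ccd -> last char: d
  4: ccdbbb$ -> last char: $
  5: cdbbb$c -> last char: c
  6: dbbb$cc -> last char: c


BWT = bbbd$cc


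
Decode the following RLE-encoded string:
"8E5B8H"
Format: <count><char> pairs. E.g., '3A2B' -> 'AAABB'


Expanding each <count><char> pair:
  8E -> 'EEEEEEEE'
  5B -> 'BBBBB'
  8H -> 'HHHHHHHH'

Decoded = EEEEEEEEBBBBBHHHHHHHH


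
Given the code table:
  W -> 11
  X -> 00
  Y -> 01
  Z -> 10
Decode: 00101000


Decoding:
00 -> X
10 -> Z
10 -> Z
00 -> X


Result: XZZX


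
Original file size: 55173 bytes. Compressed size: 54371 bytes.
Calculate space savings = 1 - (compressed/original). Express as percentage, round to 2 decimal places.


ratio = compressed/original = 54371/55173 = 0.985464
savings = 1 - ratio = 1 - 0.985464 = 0.014536
as a percentage: 0.014536 * 100 = 1.45%

Space savings = 1 - 54371/55173 = 1.45%


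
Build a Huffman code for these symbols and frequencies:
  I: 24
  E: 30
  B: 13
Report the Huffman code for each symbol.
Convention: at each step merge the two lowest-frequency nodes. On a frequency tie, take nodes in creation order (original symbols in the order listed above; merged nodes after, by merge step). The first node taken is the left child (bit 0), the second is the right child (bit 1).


Huffman tree construction:
Step 1: Merge B(13) + I(24) = 37
Step 2: Merge E(30) + (B+I)(37) = 67
Read each symbol's code off the tree from the root (left child = 0, right child = 1).

Codes:
  I: 11 (length 2)
  E: 0 (length 1)
  B: 10 (length 2)
Average code length: 104/67 = 1.5522 bits/symbol


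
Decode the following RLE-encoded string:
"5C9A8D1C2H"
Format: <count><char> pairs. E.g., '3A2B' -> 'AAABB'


Expanding each <count><char> pair:
  5C -> 'CCCCC'
  9A -> 'AAAAAAAAA'
  8D -> 'DDDDDDDD'
  1C -> 'C'
  2H -> 'HH'

Decoded = CCCCCAAAAAAAAADDDDDDDDCHH


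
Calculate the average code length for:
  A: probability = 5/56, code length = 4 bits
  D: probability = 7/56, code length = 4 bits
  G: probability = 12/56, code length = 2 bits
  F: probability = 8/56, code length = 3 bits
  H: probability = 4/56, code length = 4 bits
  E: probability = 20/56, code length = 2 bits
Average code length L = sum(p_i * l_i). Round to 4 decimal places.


Weighted contributions p_i * l_i:
  A: (5/56) * 4 = 20/56
  D: (7/56) * 4 = 28/56
  G: (12/56) * 2 = 24/56
  F: (8/56) * 3 = 24/56
  H: (4/56) * 4 = 16/56
  E: (20/56) * 2 = 40/56
Sum = (20 + 28 + 24 + 24 + 16 + 40)/56 = 152/56

L = 152/56 = 2.7143 bits/symbol


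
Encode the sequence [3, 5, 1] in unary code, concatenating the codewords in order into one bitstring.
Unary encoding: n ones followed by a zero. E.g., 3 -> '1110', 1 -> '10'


Encode each number as n ones followed by a terminating 0:
  3 -> 1110 (4 bits)
  5 -> 111110 (6 bits)
  1 -> 10 (2 bits)
Total length = 4 + 6 + 2 = 12 bits.

Unary([3, 5, 1]) = 111011111010 (12 bits)


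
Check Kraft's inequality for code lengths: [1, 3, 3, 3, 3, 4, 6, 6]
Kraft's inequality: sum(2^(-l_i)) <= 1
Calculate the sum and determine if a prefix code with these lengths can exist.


Sum = 2^(-1) + 2^(-3) + 2^(-3) + 2^(-3) + 2^(-3) + 2^(-4) + 2^(-6) + 2^(-6)
    = 0.5 + 0.125 + 0.125 + 0.125 + 0.125 + 0.0625 + 0.015625 + 0.015625
    = 70/64 = 1.09375
Since 1.09375 > 1, Kraft's inequality is NOT satisfied.
A prefix code with these lengths CANNOT exist.

Kraft sum = 1.09375. Not satisfied.


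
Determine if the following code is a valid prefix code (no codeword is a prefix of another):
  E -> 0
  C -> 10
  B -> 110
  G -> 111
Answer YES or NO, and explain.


Checking each pair (does one codeword prefix another?):
  E='0' vs C='10': no prefix
  E='0' vs B='110': no prefix
  E='0' vs G='111': no prefix
  C='10' vs E='0': no prefix
  C='10' vs B='110': no prefix
  C='10' vs G='111': no prefix
  B='110' vs E='0': no prefix
  B='110' vs C='10': no prefix
  B='110' vs G='111': no prefix
  G='111' vs E='0': no prefix
  G='111' vs C='10': no prefix
  G='111' vs B='110': no prefix
No violation found over all pairs.

YES -- this is a valid prefix code. No codeword is a prefix of any other codeword.


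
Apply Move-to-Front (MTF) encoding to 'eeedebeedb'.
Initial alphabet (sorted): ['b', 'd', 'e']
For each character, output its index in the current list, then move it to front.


MTF encoding:
'e': index 2 in ['b', 'd', 'e'] -> ['e', 'b', 'd']
'e': index 0 in ['e', 'b', 'd'] -> ['e', 'b', 'd']
'e': index 0 in ['e', 'b', 'd'] -> ['e', 'b', 'd']
'd': index 2 in ['e', 'b', 'd'] -> ['d', 'e', 'b']
'e': index 1 in ['d', 'e', 'b'] -> ['e', 'd', 'b']
'b': index 2 in ['e', 'd', 'b'] -> ['b', 'e', 'd']
'e': index 1 in ['b', 'e', 'd'] -> ['e', 'b', 'd']
'e': index 0 in ['e', 'b', 'd'] -> ['e', 'b', 'd']
'd': index 2 in ['e', 'b', 'd'] -> ['d', 'e', 'b']
'b': index 2 in ['d', 'e', 'b'] -> ['b', 'd', 'e']


Output: [2, 0, 0, 2, 1, 2, 1, 0, 2, 2]


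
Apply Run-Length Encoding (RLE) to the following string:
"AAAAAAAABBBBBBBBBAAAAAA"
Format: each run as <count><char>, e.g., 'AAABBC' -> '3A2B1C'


Scanning runs left to right:
  i=0: run of 'A' x 8 -> '8A'
  i=8: run of 'B' x 9 -> '9B'
  i=17: run of 'A' x 6 -> '6A'

RLE = 8A9B6A


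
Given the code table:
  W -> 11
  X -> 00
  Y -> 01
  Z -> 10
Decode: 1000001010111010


Decoding:
10 -> Z
00 -> X
00 -> X
10 -> Z
10 -> Z
11 -> W
10 -> Z
10 -> Z


Result: ZXXZZWZZ


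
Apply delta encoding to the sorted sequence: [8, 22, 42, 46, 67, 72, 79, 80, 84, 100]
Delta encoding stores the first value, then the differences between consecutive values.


First value: 8
Deltas:
  22 - 8 = 14
  42 - 22 = 20
  46 - 42 = 4
  67 - 46 = 21
  72 - 67 = 5
  79 - 72 = 7
  80 - 79 = 1
  84 - 80 = 4
  100 - 84 = 16


Delta encoded: [8, 14, 20, 4, 21, 5, 7, 1, 4, 16]


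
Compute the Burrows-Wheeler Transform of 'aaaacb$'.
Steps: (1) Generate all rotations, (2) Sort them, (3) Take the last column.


Rotations (sorted):
  0: $aaaacb -> last char: b
  1: aaaacb$ -> last char: $
  2: aaacb$a -> last char: a
  3: aacb$aa -> last char: a
  4: acb$aaa -> last char: a
  5: b$aaaac -> last char: c
  6: cb$aaaa -> last char: a


BWT = b$aaaca


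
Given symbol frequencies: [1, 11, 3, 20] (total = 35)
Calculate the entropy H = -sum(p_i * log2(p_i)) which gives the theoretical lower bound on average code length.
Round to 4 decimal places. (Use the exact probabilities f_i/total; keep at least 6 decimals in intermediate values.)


Per-symbol terms -p_i * log2(p_i) with p_i = f_i/35:
  p = 1/35 = 0.028571: log2(p) = -5.129283, -p*log2(p) = 0.146551
  p = 11/35 = 0.314286: log2(p) = -1.669851, -p*log2(p) = 0.524810
  p = 3/35 = 0.085714: log2(p) = -3.544321, -p*log2(p) = 0.303799
  p = 20/35 = 0.571429: log2(p) = -0.807355, -p*log2(p) = 0.461346
H = 0.146551 + 0.524810 + 0.303799 + 0.461346 = 1.436506

H = 1.4365 bits/symbol


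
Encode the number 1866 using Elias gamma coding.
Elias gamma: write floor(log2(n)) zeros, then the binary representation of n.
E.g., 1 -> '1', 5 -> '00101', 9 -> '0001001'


num_bits = floor(log2(1866)) + 1 = 11
leading_zeros = num_bits - 1 = 10
binary(1866) = 11101001010

Elias gamma(1866) = '0000000000' + '11101001010' = 000000000011101001010 (21 bits)


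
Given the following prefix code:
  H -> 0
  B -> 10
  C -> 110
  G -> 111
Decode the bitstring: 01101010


Decoding step by step:
Bits 0 -> H
Bits 110 -> C
Bits 10 -> B
Bits 10 -> B


Decoded message: HCBB


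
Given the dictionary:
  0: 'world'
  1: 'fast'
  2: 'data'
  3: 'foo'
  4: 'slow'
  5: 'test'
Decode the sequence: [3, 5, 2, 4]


Look up each index in the dictionary:
  3 -> 'foo'
  5 -> 'test'
  2 -> 'data'
  4 -> 'slow'

Decoded: "foo test data slow"


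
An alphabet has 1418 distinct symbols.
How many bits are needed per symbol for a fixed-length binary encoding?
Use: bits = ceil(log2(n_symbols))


log2(1418) = 10.4696
Bracket: 2^10 = 1024 < 1418 <= 2^11 = 2048
So ceil(log2(1418)) = 11

bits = ceil(log2(1418)) = ceil(10.4696) = 11 bits


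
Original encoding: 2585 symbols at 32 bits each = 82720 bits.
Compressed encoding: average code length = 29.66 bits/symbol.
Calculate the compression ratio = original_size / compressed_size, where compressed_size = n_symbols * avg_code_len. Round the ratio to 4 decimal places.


original_size = n_symbols * orig_bits = 2585 * 32 = 82720 bits
compressed_size = n_symbols * avg_code_len = 2585 * 29.66 = 76671.1 bits
ratio = original_size / compressed_size = 82720 / 76671.1 = 1.0789

Compression ratio = 1.0789


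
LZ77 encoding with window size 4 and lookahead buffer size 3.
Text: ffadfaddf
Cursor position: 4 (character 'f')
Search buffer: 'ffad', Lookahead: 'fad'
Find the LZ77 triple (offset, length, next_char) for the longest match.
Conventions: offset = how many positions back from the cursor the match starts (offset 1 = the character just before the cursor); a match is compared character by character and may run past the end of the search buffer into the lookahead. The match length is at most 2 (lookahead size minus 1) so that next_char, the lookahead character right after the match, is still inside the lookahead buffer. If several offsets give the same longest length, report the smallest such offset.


Try each offset into the search buffer:
  offset=1 (pos 3, char 'd'): match length 0
  offset=2 (pos 2, char 'a'): match length 0
  offset=3 (pos 1, char 'f'): match length 2
  offset=4 (pos 0, char 'f'): match length 1
Longest match has length 2 at offset 3.
next_char = character at position 4 + 2 = 6 -> 'd'

Best match: offset=3, length=2 (matching 'fa' starting at position 1)
LZ77 triple: (3, 2, 'd')


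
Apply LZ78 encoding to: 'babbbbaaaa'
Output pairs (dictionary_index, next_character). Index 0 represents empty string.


LZ78 encoding steps:
Dictionary: {0: ''}
Step 1: w='' (idx 0), next='b' -> output (0, 'b'), add 'b' as idx 1
Step 2: w='' (idx 0), next='a' -> output (0, 'a'), add 'a' as idx 2
Step 3: w='b' (idx 1), next='b' -> output (1, 'b'), add 'bb' as idx 3
Step 4: w='bb' (idx 3), next='a' -> output (3, 'a'), add 'bba' as idx 4
Step 5: w='a' (idx 2), next='a' -> output (2, 'a'), add 'aa' as idx 5
Step 6: w='a' (idx 2), end of input -> output (2, '')


Encoded: [(0, 'b'), (0, 'a'), (1, 'b'), (3, 'a'), (2, 'a'), (2, '')]


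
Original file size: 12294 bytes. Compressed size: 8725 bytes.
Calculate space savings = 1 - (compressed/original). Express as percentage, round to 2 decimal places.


ratio = compressed/original = 8725/12294 = 0.709696
savings = 1 - ratio = 1 - 0.709696 = 0.290304
as a percentage: 0.290304 * 100 = 29.03%

Space savings = 1 - 8725/12294 = 29.03%


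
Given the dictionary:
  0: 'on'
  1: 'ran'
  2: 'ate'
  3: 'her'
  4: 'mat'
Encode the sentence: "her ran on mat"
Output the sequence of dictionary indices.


Look up each word in the dictionary:
  'her' -> 3
  'ran' -> 1
  'on' -> 0
  'mat' -> 4

Encoded: [3, 1, 0, 4]


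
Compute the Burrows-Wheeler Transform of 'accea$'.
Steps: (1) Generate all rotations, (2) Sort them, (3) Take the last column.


Rotations (sorted):
  0: $accea -> last char: a
  1: a$acce -> last char: e
  2: accea$ -> last char: $
  3: ccea$a -> last char: a
  4: cea$ac -> last char: c
  5: ea$acc -> last char: c


BWT = ae$acc


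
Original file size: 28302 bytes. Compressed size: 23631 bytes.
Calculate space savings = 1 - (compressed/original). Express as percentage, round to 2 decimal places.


ratio = compressed/original = 23631/28302 = 0.834959
savings = 1 - ratio = 1 - 0.834959 = 0.165041
as a percentage: 0.165041 * 100 = 16.5%

Space savings = 1 - 23631/28302 = 16.5%


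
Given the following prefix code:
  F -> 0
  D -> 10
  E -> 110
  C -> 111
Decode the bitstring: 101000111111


Decoding step by step:
Bits 10 -> D
Bits 10 -> D
Bits 0 -> F
Bits 0 -> F
Bits 111 -> C
Bits 111 -> C


Decoded message: DDFFCC


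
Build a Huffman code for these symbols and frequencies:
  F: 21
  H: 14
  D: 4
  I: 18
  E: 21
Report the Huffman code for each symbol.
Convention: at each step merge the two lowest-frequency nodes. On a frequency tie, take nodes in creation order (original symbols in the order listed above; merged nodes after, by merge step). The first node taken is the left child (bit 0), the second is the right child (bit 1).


Huffman tree construction:
Step 1: Merge D(4) + H(14) = 18
Step 2: Merge I(18) + (D+H)(18) = 36
Step 3: Merge F(21) + E(21) = 42
Step 4: Merge (I+(D+H))(36) + (F+E)(42) = 78
Read each symbol's code off the tree from the root (left child = 0, right child = 1).

Codes:
  F: 10 (length 2)
  H: 011 (length 3)
  D: 010 (length 3)
  I: 00 (length 2)
  E: 11 (length 2)
Average code length: 174/78 = 2.2308 bits/symbol


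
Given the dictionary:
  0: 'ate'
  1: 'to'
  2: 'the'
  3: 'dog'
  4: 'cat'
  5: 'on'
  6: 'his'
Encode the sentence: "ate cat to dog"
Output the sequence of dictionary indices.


Look up each word in the dictionary:
  'ate' -> 0
  'cat' -> 4
  'to' -> 1
  'dog' -> 3

Encoded: [0, 4, 1, 3]


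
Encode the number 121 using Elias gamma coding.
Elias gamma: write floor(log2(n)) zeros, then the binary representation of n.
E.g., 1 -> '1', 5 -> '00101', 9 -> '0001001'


num_bits = floor(log2(121)) + 1 = 7
leading_zeros = num_bits - 1 = 6
binary(121) = 1111001

Elias gamma(121) = '000000' + '1111001' = 0000001111001 (13 bits)


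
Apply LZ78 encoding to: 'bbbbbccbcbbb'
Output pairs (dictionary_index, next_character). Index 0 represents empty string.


LZ78 encoding steps:
Dictionary: {0: ''}
Step 1: w='' (idx 0), next='b' -> output (0, 'b'), add 'b' as idx 1
Step 2: w='b' (idx 1), next='b' -> output (1, 'b'), add 'bb' as idx 2
Step 3: w='bb' (idx 2), next='c' -> output (2, 'c'), add 'bbc' as idx 3
Step 4: w='' (idx 0), next='c' -> output (0, 'c'), add 'c' as idx 4
Step 5: w='b' (idx 1), next='c' -> output (1, 'c'), add 'bc' as idx 5
Step 6: w='bb' (idx 2), next='b' -> output (2, 'b'), add 'bbb' as idx 6


Encoded: [(0, 'b'), (1, 'b'), (2, 'c'), (0, 'c'), (1, 'c'), (2, 'b')]


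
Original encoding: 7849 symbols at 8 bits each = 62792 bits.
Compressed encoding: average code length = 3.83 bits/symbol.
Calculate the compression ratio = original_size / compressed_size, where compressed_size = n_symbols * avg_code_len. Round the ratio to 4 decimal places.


original_size = n_symbols * orig_bits = 7849 * 8 = 62792 bits
compressed_size = n_symbols * avg_code_len = 7849 * 3.83 = 30061.67 bits
ratio = original_size / compressed_size = 62792 / 30061.67 = 2.0888

Compression ratio = 2.0888


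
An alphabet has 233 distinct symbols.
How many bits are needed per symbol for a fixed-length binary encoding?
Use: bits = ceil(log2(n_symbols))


log2(233) = 7.8642
Bracket: 2^7 = 128 < 233 <= 2^8 = 256
So ceil(log2(233)) = 8

bits = ceil(log2(233)) = ceil(7.8642) = 8 bits


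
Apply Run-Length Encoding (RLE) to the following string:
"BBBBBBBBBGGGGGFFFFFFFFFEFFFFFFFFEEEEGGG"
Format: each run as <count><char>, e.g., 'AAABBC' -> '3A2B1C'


Scanning runs left to right:
  i=0: run of 'B' x 9 -> '9B'
  i=9: run of 'G' x 5 -> '5G'
  i=14: run of 'F' x 9 -> '9F'
  i=23: run of 'E' x 1 -> '1E'
  i=24: run of 'F' x 8 -> '8F'
  i=32: run of 'E' x 4 -> '4E'
  i=36: run of 'G' x 3 -> '3G'

RLE = 9B5G9F1E8F4E3G


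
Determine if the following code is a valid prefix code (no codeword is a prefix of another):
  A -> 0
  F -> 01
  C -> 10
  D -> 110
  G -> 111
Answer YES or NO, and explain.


Checking each pair (does one codeword prefix another?):
  A='0' vs F='01': prefix -- VIOLATION

NO -- this is NOT a valid prefix code. A (0) is a prefix of F (01).


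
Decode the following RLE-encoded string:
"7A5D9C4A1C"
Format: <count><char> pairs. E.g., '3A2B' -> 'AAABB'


Expanding each <count><char> pair:
  7A -> 'AAAAAAA'
  5D -> 'DDDDD'
  9C -> 'CCCCCCCCC'
  4A -> 'AAAA'
  1C -> 'C'

Decoded = AAAAAAADDDDDCCCCCCCCCAAAAC


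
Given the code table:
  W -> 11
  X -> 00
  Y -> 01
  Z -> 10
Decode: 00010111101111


Decoding:
00 -> X
01 -> Y
01 -> Y
11 -> W
10 -> Z
11 -> W
11 -> W


Result: XYYWZWW


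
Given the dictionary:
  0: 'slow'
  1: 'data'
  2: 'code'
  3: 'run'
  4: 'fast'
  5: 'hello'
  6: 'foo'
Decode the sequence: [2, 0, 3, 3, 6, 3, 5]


Look up each index in the dictionary:
  2 -> 'code'
  0 -> 'slow'
  3 -> 'run'
  3 -> 'run'
  6 -> 'foo'
  3 -> 'run'
  5 -> 'hello'

Decoded: "code slow run run foo run hello"


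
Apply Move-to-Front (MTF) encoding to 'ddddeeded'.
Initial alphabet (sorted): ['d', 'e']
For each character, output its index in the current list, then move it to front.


MTF encoding:
'd': index 0 in ['d', 'e'] -> ['d', 'e']
'd': index 0 in ['d', 'e'] -> ['d', 'e']
'd': index 0 in ['d', 'e'] -> ['d', 'e']
'd': index 0 in ['d', 'e'] -> ['d', 'e']
'e': index 1 in ['d', 'e'] -> ['e', 'd']
'e': index 0 in ['e', 'd'] -> ['e', 'd']
'd': index 1 in ['e', 'd'] -> ['d', 'e']
'e': index 1 in ['d', 'e'] -> ['e', 'd']
'd': index 1 in ['e', 'd'] -> ['d', 'e']


Output: [0, 0, 0, 0, 1, 0, 1, 1, 1]


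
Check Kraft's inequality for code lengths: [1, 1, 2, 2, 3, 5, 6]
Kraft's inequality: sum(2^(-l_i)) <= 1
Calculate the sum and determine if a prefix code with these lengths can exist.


Sum = 2^(-1) + 2^(-1) + 2^(-2) + 2^(-2) + 2^(-3) + 2^(-5) + 2^(-6)
    = 0.5 + 0.5 + 0.25 + 0.25 + 0.125 + 0.03125 + 0.015625
    = 107/64 = 1.671875
Since 1.671875 > 1, Kraft's inequality is NOT satisfied.
A prefix code with these lengths CANNOT exist.

Kraft sum = 1.671875. Not satisfied.


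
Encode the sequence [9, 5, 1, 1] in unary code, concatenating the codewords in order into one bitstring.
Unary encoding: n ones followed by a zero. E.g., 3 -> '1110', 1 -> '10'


Encode each number as n ones followed by a terminating 0:
  9 -> 1111111110 (10 bits)
  5 -> 111110 (6 bits)
  1 -> 10 (2 bits)
  1 -> 10 (2 bits)
Total length = 10 + 6 + 2 + 2 = 20 bits.

Unary([9, 5, 1, 1]) = 11111111101111101010 (20 bits)


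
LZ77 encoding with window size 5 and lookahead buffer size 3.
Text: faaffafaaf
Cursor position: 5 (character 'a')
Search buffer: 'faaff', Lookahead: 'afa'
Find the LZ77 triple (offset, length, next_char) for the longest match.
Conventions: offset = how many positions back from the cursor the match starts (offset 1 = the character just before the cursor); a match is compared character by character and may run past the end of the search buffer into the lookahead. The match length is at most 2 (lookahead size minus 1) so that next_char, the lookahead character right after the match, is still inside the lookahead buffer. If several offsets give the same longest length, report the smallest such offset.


Try each offset into the search buffer:
  offset=1 (pos 4, char 'f'): match length 0
  offset=2 (pos 3, char 'f'): match length 0
  offset=3 (pos 2, char 'a'): match length 2
  offset=4 (pos 1, char 'a'): match length 1
  offset=5 (pos 0, char 'f'): match length 0
Longest match has length 2 at offset 3.
next_char = character at position 5 + 2 = 7 -> 'a'

Best match: offset=3, length=2 (matching 'af' starting at position 2)
LZ77 triple: (3, 2, 'a')


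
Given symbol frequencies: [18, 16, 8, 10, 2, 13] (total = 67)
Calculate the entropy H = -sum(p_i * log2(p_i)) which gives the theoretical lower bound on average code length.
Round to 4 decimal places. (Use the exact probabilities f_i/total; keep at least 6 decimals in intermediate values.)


Per-symbol terms -p_i * log2(p_i) with p_i = f_i/67:
  p = 18/67 = 0.268657: log2(p) = -1.896164, -p*log2(p) = 0.509417
  p = 16/67 = 0.238806: log2(p) = -2.066089, -p*log2(p) = 0.493394
  p = 8/67 = 0.119403: log2(p) = -3.066089, -p*log2(p) = 0.366100
  p = 10/67 = 0.149254: log2(p) = -2.744161, -p*log2(p) = 0.409576
  p = 2/67 = 0.029851: log2(p) = -5.066089, -p*log2(p) = 0.151227
  p = 13/67 = 0.194030: log2(p) = -2.365649, -p*log2(p) = 0.459007
H = 0.509417 + 0.493394 + 0.366100 + 0.409576 + 0.151227 + 0.459007 = 2.388721

H = 2.3887 bits/symbol


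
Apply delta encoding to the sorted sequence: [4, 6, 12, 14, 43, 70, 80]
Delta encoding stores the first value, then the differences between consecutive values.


First value: 4
Deltas:
  6 - 4 = 2
  12 - 6 = 6
  14 - 12 = 2
  43 - 14 = 29
  70 - 43 = 27
  80 - 70 = 10


Delta encoded: [4, 2, 6, 2, 29, 27, 10]


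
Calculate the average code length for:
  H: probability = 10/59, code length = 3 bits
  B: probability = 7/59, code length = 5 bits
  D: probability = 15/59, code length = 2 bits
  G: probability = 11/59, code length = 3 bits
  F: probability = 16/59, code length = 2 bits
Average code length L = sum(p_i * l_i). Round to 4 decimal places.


Weighted contributions p_i * l_i:
  H: (10/59) * 3 = 30/59
  B: (7/59) * 5 = 35/59
  D: (15/59) * 2 = 30/59
  G: (11/59) * 3 = 33/59
  F: (16/59) * 2 = 32/59
Sum = (30 + 35 + 30 + 33 + 32)/59 = 160/59

L = 160/59 = 2.7119 bits/symbol


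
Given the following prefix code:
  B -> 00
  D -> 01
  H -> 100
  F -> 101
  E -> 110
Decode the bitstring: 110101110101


Decoding step by step:
Bits 110 -> E
Bits 101 -> F
Bits 110 -> E
Bits 101 -> F


Decoded message: EFEF


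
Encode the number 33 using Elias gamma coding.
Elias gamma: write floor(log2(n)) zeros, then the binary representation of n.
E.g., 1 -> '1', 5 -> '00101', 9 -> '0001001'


num_bits = floor(log2(33)) + 1 = 6
leading_zeros = num_bits - 1 = 5
binary(33) = 100001

Elias gamma(33) = '00000' + '100001' = 00000100001 (11 bits)


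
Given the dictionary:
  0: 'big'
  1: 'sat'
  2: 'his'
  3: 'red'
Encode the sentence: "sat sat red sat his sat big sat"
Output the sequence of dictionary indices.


Look up each word in the dictionary:
  'sat' -> 1
  'sat' -> 1
  'red' -> 3
  'sat' -> 1
  'his' -> 2
  'sat' -> 1
  'big' -> 0
  'sat' -> 1

Encoded: [1, 1, 3, 1, 2, 1, 0, 1]


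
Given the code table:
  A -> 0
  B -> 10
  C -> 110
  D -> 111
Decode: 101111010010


Decoding:
10 -> B
111 -> D
10 -> B
10 -> B
0 -> A
10 -> B


Result: BDBBAB


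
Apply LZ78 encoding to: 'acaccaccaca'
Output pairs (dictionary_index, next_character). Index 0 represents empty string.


LZ78 encoding steps:
Dictionary: {0: ''}
Step 1: w='' (idx 0), next='a' -> output (0, 'a'), add 'a' as idx 1
Step 2: w='' (idx 0), next='c' -> output (0, 'c'), add 'c' as idx 2
Step 3: w='a' (idx 1), next='c' -> output (1, 'c'), add 'ac' as idx 3
Step 4: w='c' (idx 2), next='a' -> output (2, 'a'), add 'ca' as idx 4
Step 5: w='c' (idx 2), next='c' -> output (2, 'c'), add 'cc' as idx 5
Step 6: w='ac' (idx 3), next='a' -> output (3, 'a'), add 'aca' as idx 6


Encoded: [(0, 'a'), (0, 'c'), (1, 'c'), (2, 'a'), (2, 'c'), (3, 'a')]


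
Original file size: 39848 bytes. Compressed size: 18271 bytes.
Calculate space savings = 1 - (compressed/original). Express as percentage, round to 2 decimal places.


ratio = compressed/original = 18271/39848 = 0.458517
savings = 1 - ratio = 1 - 0.458517 = 0.541483
as a percentage: 0.541483 * 100 = 54.15%

Space savings = 1 - 18271/39848 = 54.15%


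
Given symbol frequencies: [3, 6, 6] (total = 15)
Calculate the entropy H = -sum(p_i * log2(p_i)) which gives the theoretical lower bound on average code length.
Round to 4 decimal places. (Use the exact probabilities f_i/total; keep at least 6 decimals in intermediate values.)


Per-symbol terms -p_i * log2(p_i) with p_i = f_i/15:
  p = 3/15 = 0.200000: log2(p) = -2.321928, -p*log2(p) = 0.464386
  p = 6/15 = 0.400000: log2(p) = -1.321928, -p*log2(p) = 0.528771
  p = 6/15 = 0.400000: log2(p) = -1.321928, -p*log2(p) = 0.528771
H = 0.464386 + 0.528771 + 0.528771 = 1.521928

H = 1.5219 bits/symbol


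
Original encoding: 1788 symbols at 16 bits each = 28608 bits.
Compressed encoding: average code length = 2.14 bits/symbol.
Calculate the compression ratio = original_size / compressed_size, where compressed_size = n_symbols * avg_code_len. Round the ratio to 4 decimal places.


original_size = n_symbols * orig_bits = 1788 * 16 = 28608 bits
compressed_size = n_symbols * avg_code_len = 1788 * 2.14 = 3826.32 bits
ratio = original_size / compressed_size = 28608 / 3826.32 = 7.4766

Compression ratio = 7.4766


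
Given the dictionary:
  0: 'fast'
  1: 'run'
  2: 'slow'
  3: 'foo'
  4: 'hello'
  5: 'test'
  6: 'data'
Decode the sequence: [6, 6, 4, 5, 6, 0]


Look up each index in the dictionary:
  6 -> 'data'
  6 -> 'data'
  4 -> 'hello'
  5 -> 'test'
  6 -> 'data'
  0 -> 'fast'

Decoded: "data data hello test data fast"


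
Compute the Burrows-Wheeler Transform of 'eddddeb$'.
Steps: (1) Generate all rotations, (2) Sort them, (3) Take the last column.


Rotations (sorted):
  0: $eddddeb -> last char: b
  1: b$edddde -> last char: e
  2: ddddeb$e -> last char: e
  3: dddeb$ed -> last char: d
  4: ddeb$edd -> last char: d
  5: deb$eddd -> last char: d
  6: eb$edddd -> last char: d
  7: eddddeb$ -> last char: $


BWT = beedddd$


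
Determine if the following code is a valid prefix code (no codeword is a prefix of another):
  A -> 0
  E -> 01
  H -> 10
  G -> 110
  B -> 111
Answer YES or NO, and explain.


Checking each pair (does one codeword prefix another?):
  A='0' vs E='01': prefix -- VIOLATION

NO -- this is NOT a valid prefix code. A (0) is a prefix of E (01).


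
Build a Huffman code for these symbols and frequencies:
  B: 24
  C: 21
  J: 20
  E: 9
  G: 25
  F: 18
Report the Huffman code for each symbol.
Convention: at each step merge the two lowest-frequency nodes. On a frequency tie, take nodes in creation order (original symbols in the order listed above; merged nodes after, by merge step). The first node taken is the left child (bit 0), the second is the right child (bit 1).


Huffman tree construction:
Step 1: Merge E(9) + F(18) = 27
Step 2: Merge J(20) + C(21) = 41
Step 3: Merge B(24) + G(25) = 49
Step 4: Merge (E+F)(27) + (J+C)(41) = 68
Step 5: Merge (B+G)(49) + ((E+F)+(J+C))(68) = 117
Read each symbol's code off the tree from the root (left child = 0, right child = 1).

Codes:
  B: 00 (length 2)
  C: 111 (length 3)
  J: 110 (length 3)
  E: 100 (length 3)
  G: 01 (length 2)
  F: 101 (length 3)
Average code length: 302/117 = 2.5812 bits/symbol


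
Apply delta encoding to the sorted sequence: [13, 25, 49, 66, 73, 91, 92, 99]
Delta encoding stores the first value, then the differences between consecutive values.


First value: 13
Deltas:
  25 - 13 = 12
  49 - 25 = 24
  66 - 49 = 17
  73 - 66 = 7
  91 - 73 = 18
  92 - 91 = 1
  99 - 92 = 7


Delta encoded: [13, 12, 24, 17, 7, 18, 1, 7]


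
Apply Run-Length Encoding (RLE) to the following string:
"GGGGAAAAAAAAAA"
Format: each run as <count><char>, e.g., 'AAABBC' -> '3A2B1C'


Scanning runs left to right:
  i=0: run of 'G' x 4 -> '4G'
  i=4: run of 'A' x 10 -> '10A'

RLE = 4G10A


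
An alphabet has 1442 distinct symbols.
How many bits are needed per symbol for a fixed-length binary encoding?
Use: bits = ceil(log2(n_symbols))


log2(1442) = 10.4939
Bracket: 2^10 = 1024 < 1442 <= 2^11 = 2048
So ceil(log2(1442)) = 11

bits = ceil(log2(1442)) = ceil(10.4939) = 11 bits


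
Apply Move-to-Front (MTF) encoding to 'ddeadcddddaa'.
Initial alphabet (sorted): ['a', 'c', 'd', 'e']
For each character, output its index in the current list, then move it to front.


MTF encoding:
'd': index 2 in ['a', 'c', 'd', 'e'] -> ['d', 'a', 'c', 'e']
'd': index 0 in ['d', 'a', 'c', 'e'] -> ['d', 'a', 'c', 'e']
'e': index 3 in ['d', 'a', 'c', 'e'] -> ['e', 'd', 'a', 'c']
'a': index 2 in ['e', 'd', 'a', 'c'] -> ['a', 'e', 'd', 'c']
'd': index 2 in ['a', 'e', 'd', 'c'] -> ['d', 'a', 'e', 'c']
'c': index 3 in ['d', 'a', 'e', 'c'] -> ['c', 'd', 'a', 'e']
'd': index 1 in ['c', 'd', 'a', 'e'] -> ['d', 'c', 'a', 'e']
'd': index 0 in ['d', 'c', 'a', 'e'] -> ['d', 'c', 'a', 'e']
'd': index 0 in ['d', 'c', 'a', 'e'] -> ['d', 'c', 'a', 'e']
'd': index 0 in ['d', 'c', 'a', 'e'] -> ['d', 'c', 'a', 'e']
'a': index 2 in ['d', 'c', 'a', 'e'] -> ['a', 'd', 'c', 'e']
'a': index 0 in ['a', 'd', 'c', 'e'] -> ['a', 'd', 'c', 'e']


Output: [2, 0, 3, 2, 2, 3, 1, 0, 0, 0, 2, 0]


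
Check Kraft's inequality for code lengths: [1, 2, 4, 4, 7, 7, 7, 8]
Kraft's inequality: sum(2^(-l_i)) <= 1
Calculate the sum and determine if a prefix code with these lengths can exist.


Sum = 2^(-1) + 2^(-2) + 2^(-4) + 2^(-4) + 2^(-7) + 2^(-7) + 2^(-7) + 2^(-8)
    = 0.5 + 0.25 + 0.0625 + 0.0625 + 0.0078125 + 0.0078125 + 0.0078125 + 0.00390625
    = 231/256 = 0.90234375
Since 0.90234375 <= 1, Kraft's inequality IS satisfied.
A prefix code with these lengths CAN exist.

Kraft sum = 0.90234375. Satisfied.


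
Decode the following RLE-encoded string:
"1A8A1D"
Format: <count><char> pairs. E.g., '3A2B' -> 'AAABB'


Expanding each <count><char> pair:
  1A -> 'A'
  8A -> 'AAAAAAAA'
  1D -> 'D'

Decoded = AAAAAAAAAD


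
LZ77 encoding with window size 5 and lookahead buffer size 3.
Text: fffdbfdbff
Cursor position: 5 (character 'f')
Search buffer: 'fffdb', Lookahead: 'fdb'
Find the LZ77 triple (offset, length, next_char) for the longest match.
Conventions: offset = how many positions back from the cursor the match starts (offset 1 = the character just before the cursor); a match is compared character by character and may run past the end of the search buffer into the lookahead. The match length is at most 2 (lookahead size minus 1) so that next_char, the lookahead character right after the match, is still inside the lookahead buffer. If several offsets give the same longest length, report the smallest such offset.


Try each offset into the search buffer:
  offset=1 (pos 4, char 'b'): match length 0
  offset=2 (pos 3, char 'd'): match length 0
  offset=3 (pos 2, char 'f'): match length 2
  offset=4 (pos 1, char 'f'): match length 1
  offset=5 (pos 0, char 'f'): match length 1
Longest match has length 2 at offset 3.
next_char = character at position 5 + 2 = 7 -> 'b'

Best match: offset=3, length=2 (matching 'fd' starting at position 2)
LZ77 triple: (3, 2, 'b')


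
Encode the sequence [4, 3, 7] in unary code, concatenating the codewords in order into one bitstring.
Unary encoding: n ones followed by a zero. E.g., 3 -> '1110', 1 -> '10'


Encode each number as n ones followed by a terminating 0:
  4 -> 11110 (5 bits)
  3 -> 1110 (4 bits)
  7 -> 11111110 (8 bits)
Total length = 5 + 4 + 8 = 17 bits.

Unary([4, 3, 7]) = 11110111011111110 (17 bits)


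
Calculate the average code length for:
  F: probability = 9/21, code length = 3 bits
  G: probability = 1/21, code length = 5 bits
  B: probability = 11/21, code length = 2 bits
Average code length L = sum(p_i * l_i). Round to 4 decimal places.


Weighted contributions p_i * l_i:
  F: (9/21) * 3 = 27/21
  G: (1/21) * 5 = 5/21
  B: (11/21) * 2 = 22/21
Sum = (27 + 5 + 22)/21 = 54/21

L = 54/21 = 2.5714 bits/symbol
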